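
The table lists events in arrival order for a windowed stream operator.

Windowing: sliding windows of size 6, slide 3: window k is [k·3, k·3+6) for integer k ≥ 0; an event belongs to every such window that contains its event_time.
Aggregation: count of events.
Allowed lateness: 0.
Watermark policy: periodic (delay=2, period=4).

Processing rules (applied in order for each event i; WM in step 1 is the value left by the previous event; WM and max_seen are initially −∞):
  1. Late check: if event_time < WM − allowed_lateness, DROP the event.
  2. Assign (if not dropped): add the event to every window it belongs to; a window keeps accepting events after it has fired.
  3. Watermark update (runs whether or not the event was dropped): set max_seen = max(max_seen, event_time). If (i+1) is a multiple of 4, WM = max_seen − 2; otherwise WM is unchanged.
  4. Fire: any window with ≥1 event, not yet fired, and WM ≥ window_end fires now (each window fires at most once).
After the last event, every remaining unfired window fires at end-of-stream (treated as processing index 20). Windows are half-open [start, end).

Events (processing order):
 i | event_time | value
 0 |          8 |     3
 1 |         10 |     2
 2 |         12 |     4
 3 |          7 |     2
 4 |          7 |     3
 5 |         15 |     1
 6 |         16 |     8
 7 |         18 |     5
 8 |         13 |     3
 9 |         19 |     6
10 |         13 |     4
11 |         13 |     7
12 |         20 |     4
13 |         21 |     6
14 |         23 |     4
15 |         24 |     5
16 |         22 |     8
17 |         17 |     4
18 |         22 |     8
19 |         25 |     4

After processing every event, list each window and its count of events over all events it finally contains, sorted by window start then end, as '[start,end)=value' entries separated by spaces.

i=0 t=8 v=3: → [6,12),[3,9); WM=−∞
i=1 t=10 v=2: → [9,15),[6,12); WM=−∞
i=2 t=12 v=4: → [12,18),[9,15); WM=−∞
i=3 t=7 v=2: → [6,12),[3,9); WM=10; [3,9) fires=2
i=4 t=7 v=3: DROP (t<10-0); WM=10
i=5 t=15 v=1: → [15,21),[12,18); WM=10
i=6 t=16 v=8: → [15,21),[12,18); WM=10
i=7 t=18 v=5: → [18,24),[15,21); WM=16; [6,12) fires=3 [9,15) fires=2
i=8 t=13 v=3: DROP (t<16-0); WM=16
i=9 t=19 v=6: → [18,24),[15,21); WM=16
i=10 t=13 v=4: DROP (t<16-0); WM=16
i=11 t=13 v=7: DROP (t<16-0); WM=17
i=12 t=20 v=4: → [18,24),[15,21); WM=17
i=13 t=21 v=6: → [21,27),[18,24); WM=17
i=14 t=23 v=4: → [21,27),[18,24); WM=17
i=15 t=24 v=5: → [24,30),[21,27); WM=22; [12,18) fires=3 [15,21) fires=5
i=16 t=22 v=8: → [21,27),[18,24); WM=22
i=17 t=17 v=4: DROP (t<22-0); WM=22
i=18 t=22 v=8: → [21,27),[18,24); WM=22
i=19 t=25 v=4: → [24,30),[21,27); WM=23

[3,9)=2 [6,12)=3 [9,15)=2 [12,18)=3 [15,21)=5 [18,24)=7 [21,27)=6 [24,30)=2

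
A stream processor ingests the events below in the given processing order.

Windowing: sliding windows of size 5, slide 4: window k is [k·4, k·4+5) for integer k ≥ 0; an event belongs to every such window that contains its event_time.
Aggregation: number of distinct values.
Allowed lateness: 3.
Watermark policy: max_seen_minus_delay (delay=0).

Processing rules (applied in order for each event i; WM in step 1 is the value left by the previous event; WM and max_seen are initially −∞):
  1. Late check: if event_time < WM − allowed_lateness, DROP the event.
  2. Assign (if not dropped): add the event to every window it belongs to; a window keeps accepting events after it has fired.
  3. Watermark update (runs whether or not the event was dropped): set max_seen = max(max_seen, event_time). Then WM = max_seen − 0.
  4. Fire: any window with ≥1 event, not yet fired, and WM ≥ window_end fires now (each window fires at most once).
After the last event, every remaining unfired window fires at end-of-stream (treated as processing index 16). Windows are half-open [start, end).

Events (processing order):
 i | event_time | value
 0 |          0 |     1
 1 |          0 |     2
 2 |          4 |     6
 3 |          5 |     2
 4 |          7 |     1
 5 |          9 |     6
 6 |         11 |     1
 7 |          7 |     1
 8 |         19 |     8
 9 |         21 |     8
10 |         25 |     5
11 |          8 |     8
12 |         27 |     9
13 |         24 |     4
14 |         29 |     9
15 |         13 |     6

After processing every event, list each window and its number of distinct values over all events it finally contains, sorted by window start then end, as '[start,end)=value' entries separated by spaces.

[0,5)=3 [4,9)=3 [8,13)=2 [16,21)=1 [20,25)=2 [24,29)=3 [28,33)=1

i=0 t=0 v=1: → [0,5); WM=0
i=1 t=0 v=2: → [0,5); WM=0
i=2 t=4 v=6: → [4,9),[0,5); WM=4
i=3 t=5 v=2: → [4,9); WM=5; [0,5) fires=3
i=4 t=7 v=1: → [4,9); WM=7
i=5 t=9 v=6: → [8,13); WM=9; [4,9) fires=3
i=6 t=11 v=1: → [8,13); WM=11
i=7 t=7 v=1: DROP (t<11-3); WM=11
i=8 t=19 v=8: → [16,21); WM=19; [8,13) fires=2
i=9 t=21 v=8: → [20,25); WM=21; [16,21) fires=1
i=10 t=25 v=5: → [24,29); WM=25; [20,25) fires=1
i=11 t=8 v=8: DROP (t<25-3); WM=25
i=12 t=27 v=9: → [24,29); WM=27
i=13 t=24 v=4: → [24,29),[20,25); WM=27
i=14 t=29 v=9: → [28,33); WM=29; [24,29) fires=3
i=15 t=13 v=6: DROP (t<29-3); WM=29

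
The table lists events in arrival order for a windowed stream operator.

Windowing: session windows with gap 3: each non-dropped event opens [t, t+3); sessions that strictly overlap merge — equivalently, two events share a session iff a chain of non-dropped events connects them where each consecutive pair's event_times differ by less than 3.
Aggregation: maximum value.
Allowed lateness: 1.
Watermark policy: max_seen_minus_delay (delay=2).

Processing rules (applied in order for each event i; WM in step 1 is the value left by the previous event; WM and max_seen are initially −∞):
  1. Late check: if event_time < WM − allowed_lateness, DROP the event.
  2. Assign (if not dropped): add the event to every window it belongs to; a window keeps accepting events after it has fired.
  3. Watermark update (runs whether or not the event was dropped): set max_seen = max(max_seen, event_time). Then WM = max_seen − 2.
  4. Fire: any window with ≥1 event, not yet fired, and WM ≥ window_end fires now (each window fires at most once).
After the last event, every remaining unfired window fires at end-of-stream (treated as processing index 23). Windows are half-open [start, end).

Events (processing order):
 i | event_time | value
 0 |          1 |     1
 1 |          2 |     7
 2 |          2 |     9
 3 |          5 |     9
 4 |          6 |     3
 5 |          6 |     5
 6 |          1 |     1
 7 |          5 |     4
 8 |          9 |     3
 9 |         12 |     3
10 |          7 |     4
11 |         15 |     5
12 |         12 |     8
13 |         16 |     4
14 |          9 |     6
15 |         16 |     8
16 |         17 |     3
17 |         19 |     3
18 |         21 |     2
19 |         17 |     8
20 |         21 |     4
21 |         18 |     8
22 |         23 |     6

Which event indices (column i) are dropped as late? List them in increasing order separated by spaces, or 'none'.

6 10 14 19

i=0 t=1 v=1: → [1,4); WM=-1
i=1 t=2 v=7: → [1,5); WM=0
i=2 t=2 v=9: → [1,5); WM=0
i=3 t=5 v=9: → [5,8); WM=3
i=4 t=6 v=3: → [5,9); WM=4
i=5 t=6 v=5: → [5,9); WM=4
i=6 t=1 v=1: DROP (t<4-1); WM=4
i=7 t=5 v=4: → [5,9); WM=4
i=8 t=9 v=3: → [9,12); WM=7
i=9 t=12 v=3: → [12,15); WM=10
i=10 t=7 v=4: DROP (t<10-1); WM=10
i=11 t=15 v=5: → [15,18); WM=13
i=12 t=12 v=8: → [12,15); WM=13
i=13 t=16 v=4: → [15,19); WM=14
i=14 t=9 v=6: DROP (t<14-1); WM=14
i=15 t=16 v=8: → [15,19); WM=14
i=16 t=17 v=3: → [15,20); WM=15
i=17 t=19 v=3: → [15,22); WM=17
i=18 t=21 v=2: → [15,24); WM=19
i=19 t=17 v=8: DROP (t<19-1); WM=19
i=20 t=21 v=4: → [15,24); WM=19
i=21 t=18 v=8: → [15,24); WM=19
i=22 t=23 v=6: → [15,26); WM=21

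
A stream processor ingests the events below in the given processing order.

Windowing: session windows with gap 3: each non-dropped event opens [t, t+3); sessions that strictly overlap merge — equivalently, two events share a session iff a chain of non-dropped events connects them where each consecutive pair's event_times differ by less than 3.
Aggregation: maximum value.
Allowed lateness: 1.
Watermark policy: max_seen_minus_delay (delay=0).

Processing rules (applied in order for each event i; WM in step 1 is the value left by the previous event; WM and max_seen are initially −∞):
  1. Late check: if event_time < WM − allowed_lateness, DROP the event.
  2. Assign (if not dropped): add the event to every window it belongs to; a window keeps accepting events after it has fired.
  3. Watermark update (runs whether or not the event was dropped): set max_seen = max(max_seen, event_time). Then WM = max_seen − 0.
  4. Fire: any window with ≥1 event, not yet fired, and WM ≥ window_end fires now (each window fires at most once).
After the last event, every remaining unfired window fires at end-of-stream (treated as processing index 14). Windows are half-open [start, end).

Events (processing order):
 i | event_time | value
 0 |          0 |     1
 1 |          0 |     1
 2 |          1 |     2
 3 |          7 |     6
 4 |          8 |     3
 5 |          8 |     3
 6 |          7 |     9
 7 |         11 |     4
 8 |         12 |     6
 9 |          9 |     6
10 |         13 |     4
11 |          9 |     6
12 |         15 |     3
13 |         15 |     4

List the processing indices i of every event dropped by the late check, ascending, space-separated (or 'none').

9 11

i=0 t=0 v=1: → [0,3); WM=0
i=1 t=0 v=1: → [0,3); WM=0
i=2 t=1 v=2: → [0,4); WM=1
i=3 t=7 v=6: → [7,10); WM=7
i=4 t=8 v=3: → [7,11); WM=8
i=5 t=8 v=3: → [7,11); WM=8
i=6 t=7 v=9: → [7,11); WM=8
i=7 t=11 v=4: → [11,14); WM=11
i=8 t=12 v=6: → [11,15); WM=12
i=9 t=9 v=6: DROP (t<12-1); WM=12
i=10 t=13 v=4: → [11,16); WM=13
i=11 t=9 v=6: DROP (t<13-1); WM=13
i=12 t=15 v=3: → [11,18); WM=15
i=13 t=15 v=4: → [11,18); WM=15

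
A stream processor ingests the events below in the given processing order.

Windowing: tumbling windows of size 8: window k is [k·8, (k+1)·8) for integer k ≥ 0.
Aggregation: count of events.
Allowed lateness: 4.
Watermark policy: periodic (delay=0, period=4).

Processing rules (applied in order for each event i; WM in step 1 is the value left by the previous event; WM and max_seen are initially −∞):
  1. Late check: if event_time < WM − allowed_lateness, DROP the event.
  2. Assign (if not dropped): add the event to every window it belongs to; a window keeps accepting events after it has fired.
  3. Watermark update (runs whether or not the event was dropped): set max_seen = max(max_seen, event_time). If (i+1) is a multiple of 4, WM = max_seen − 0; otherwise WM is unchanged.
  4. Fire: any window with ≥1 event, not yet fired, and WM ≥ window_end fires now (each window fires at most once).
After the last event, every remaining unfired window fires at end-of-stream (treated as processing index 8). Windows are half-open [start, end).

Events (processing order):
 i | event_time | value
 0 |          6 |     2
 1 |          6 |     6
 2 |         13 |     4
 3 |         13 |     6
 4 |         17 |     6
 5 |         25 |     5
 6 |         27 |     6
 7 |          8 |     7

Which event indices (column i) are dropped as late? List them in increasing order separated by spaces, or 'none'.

i=0 t=6 v=2: → [0,8); WM=−∞
i=1 t=6 v=6: → [0,8); WM=−∞
i=2 t=13 v=4: → [8,16); WM=−∞
i=3 t=13 v=6: → [8,16); WM=13; [0,8) fires=2
i=4 t=17 v=6: → [16,24); WM=13
i=5 t=25 v=5: → [24,32); WM=13
i=6 t=27 v=6: → [24,32); WM=13
i=7 t=8 v=7: DROP (t<13-4); WM=27; [8,16) fires=2 [16,24) fires=1

7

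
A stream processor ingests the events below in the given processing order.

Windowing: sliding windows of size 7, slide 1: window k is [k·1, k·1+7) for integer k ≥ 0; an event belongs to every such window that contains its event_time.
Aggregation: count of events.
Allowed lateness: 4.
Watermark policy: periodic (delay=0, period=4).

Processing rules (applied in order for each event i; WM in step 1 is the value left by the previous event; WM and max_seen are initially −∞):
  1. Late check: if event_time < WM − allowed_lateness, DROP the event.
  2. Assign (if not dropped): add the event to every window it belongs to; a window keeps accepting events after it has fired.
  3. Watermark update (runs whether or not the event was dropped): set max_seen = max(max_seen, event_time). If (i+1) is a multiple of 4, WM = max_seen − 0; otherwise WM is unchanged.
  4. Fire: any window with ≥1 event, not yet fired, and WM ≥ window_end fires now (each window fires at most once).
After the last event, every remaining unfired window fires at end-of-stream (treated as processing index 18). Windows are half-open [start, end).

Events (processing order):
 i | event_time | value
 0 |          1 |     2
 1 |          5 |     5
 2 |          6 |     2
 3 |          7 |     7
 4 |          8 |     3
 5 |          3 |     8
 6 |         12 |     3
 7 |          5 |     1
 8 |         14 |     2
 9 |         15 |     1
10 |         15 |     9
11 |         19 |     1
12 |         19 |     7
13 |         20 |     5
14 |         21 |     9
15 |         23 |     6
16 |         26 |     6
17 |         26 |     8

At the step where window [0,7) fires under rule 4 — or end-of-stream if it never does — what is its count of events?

i=0 t=1 v=2: → [1,8),[0,7); WM=−∞
i=1 t=5 v=5: → [5,12),[4,11),[3,10),[2,9),[1,8),[0,7); WM=−∞
i=2 t=6 v=2: → [6,13),[5,12),[4,11),[3,10),[2,9),[1,8),[0,7); WM=−∞
i=3 t=7 v=7: → [7,14),[6,13),[5,12),[4,11),[3,10),[2,9),[1,8); WM=7; [0,7) fires=3
i=4 t=8 v=3: → [8,15),[7,14),[6,13),[5,12),[4,11),[3,10),[2,9); WM=7
i=5 t=3 v=8: → [3,10),[2,9),[1,8),[0,7); WM=7
i=6 t=12 v=3: → [12,19),[11,18),[10,17),[9,16),[8,15),[7,14),[6,13); WM=7
i=7 t=5 v=1: → [5,12),[4,11),[3,10),[2,9),[1,8),[0,7); WM=12; [1,8) fires=6 [2,9) fires=6 [3,10) fires=6 [4,11) fires=5 [5,12) fires=5
i=8 t=14 v=2: → [14,21),[13,20),[12,19),[11,18),[10,17),[9,16),[8,15); WM=12
i=9 t=15 v=1: → [15,22),[14,21),[13,20),[12,19),[11,18),[10,17),[9,16); WM=12
i=10 t=15 v=9: → [15,22),[14,21),[13,20),[12,19),[11,18),[10,17),[9,16); WM=12
i=11 t=19 v=1: → [19,26),[18,25),[17,24),[16,23),[15,22),[14,21),[13,20); WM=19; [6,13) fires=4 [7,14) fires=3 [8,15) fires=3 [9,16) fires=4 [10,17) fires=4 [11,18) fires=4 [12,19) fires=4
i=12 t=19 v=7: → [19,26),[18,25),[17,24),[16,23),[15,22),[14,21),[13,20); WM=19
i=13 t=20 v=5: → [20,27),[19,26),[18,25),[17,24),[16,23),[15,22),[14,21); WM=19
i=14 t=21 v=9: → [21,28),[20,27),[19,26),[18,25),[17,24),[16,23),[15,22); WM=19
i=15 t=23 v=6: → [23,30),[22,29),[21,28),[20,27),[19,26),[18,25),[17,24); WM=23; [13,20) fires=5 [14,21) fires=6 [15,22) fires=6 [16,23) fires=4
i=16 t=26 v=6: → [26,33),[25,32),[24,31),[23,30),[22,29),[21,28),[20,27); WM=23
i=17 t=26 v=8: → [26,33),[25,32),[24,31),[23,30),[22,29),[21,28),[20,27); WM=23

3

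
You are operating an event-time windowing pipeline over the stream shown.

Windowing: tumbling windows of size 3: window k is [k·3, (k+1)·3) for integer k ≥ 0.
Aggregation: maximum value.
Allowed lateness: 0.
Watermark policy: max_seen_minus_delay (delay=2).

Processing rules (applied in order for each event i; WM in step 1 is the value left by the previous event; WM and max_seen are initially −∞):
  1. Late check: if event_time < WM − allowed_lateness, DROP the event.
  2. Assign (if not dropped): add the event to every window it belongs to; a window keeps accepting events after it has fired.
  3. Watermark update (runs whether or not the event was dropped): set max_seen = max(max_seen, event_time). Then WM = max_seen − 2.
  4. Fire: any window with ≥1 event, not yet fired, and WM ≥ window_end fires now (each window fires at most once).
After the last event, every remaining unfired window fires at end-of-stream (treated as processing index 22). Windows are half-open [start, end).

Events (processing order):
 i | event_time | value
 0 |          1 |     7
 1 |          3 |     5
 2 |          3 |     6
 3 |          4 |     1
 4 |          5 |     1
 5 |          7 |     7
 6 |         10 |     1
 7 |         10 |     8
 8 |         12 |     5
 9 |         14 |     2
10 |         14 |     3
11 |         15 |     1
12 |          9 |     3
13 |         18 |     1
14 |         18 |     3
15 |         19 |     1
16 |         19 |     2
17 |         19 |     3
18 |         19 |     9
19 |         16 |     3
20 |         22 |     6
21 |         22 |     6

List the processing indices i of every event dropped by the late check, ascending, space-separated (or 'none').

i=0 t=1 v=7: → [0,3); WM=-1
i=1 t=3 v=5: → [3,6); WM=1
i=2 t=3 v=6: → [3,6); WM=1
i=3 t=4 v=1: → [3,6); WM=2
i=4 t=5 v=1: → [3,6); WM=3; [0,3) fires=7
i=5 t=7 v=7: → [6,9); WM=5
i=6 t=10 v=1: → [9,12); WM=8; [3,6) fires=6
i=7 t=10 v=8: → [9,12); WM=8
i=8 t=12 v=5: → [12,15); WM=10; [6,9) fires=7
i=9 t=14 v=2: → [12,15); WM=12; [9,12) fires=8
i=10 t=14 v=3: → [12,15); WM=12
i=11 t=15 v=1: → [15,18); WM=13
i=12 t=9 v=3: DROP (t<13-0); WM=13
i=13 t=18 v=1: → [18,21); WM=16; [12,15) fires=5
i=14 t=18 v=3: → [18,21); WM=16
i=15 t=19 v=1: → [18,21); WM=17
i=16 t=19 v=2: → [18,21); WM=17
i=17 t=19 v=3: → [18,21); WM=17
i=18 t=19 v=9: → [18,21); WM=17
i=19 t=16 v=3: DROP (t<17-0); WM=17
i=20 t=22 v=6: → [21,24); WM=20; [15,18) fires=1
i=21 t=22 v=6: → [21,24); WM=20

12 19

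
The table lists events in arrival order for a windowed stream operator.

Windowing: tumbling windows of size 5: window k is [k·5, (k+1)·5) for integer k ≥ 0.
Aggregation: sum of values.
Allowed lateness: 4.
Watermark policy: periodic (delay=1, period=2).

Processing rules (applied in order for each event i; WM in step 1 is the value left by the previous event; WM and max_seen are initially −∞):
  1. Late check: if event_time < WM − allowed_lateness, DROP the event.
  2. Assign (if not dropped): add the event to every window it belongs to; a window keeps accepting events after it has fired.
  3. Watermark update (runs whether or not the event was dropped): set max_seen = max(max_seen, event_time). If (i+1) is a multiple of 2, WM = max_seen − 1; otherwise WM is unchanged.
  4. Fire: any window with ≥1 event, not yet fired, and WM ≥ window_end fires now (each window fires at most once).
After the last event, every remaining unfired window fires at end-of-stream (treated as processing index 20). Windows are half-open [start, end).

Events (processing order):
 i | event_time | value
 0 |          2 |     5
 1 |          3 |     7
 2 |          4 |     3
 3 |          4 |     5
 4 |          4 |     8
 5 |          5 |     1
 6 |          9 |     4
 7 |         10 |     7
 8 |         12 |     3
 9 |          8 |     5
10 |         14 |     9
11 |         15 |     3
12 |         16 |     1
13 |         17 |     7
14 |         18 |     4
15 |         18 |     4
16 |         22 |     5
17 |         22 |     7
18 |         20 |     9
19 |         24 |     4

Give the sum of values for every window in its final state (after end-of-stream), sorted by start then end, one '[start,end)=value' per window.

i=0 t=2 v=5: → [0,5); WM=−∞
i=1 t=3 v=7: → [0,5); WM=2
i=2 t=4 v=3: → [0,5); WM=2
i=3 t=4 v=5: → [0,5); WM=3
i=4 t=4 v=8: → [0,5); WM=3
i=5 t=5 v=1: → [5,10); WM=4
i=6 t=9 v=4: → [5,10); WM=4
i=7 t=10 v=7: → [10,15); WM=9; [0,5) fires=28
i=8 t=12 v=3: → [10,15); WM=9
i=9 t=8 v=5: → [5,10); WM=11; [5,10) fires=10
i=10 t=14 v=9: → [10,15); WM=11
i=11 t=15 v=3: → [15,20); WM=14
i=12 t=16 v=1: → [15,20); WM=14
i=13 t=17 v=7: → [15,20); WM=16; [10,15) fires=19
i=14 t=18 v=4: → [15,20); WM=16
i=15 t=18 v=4: → [15,20); WM=17
i=16 t=22 v=5: → [20,25); WM=17
i=17 t=22 v=7: → [20,25); WM=21; [15,20) fires=19
i=18 t=20 v=9: → [20,25); WM=21
i=19 t=24 v=4: → [20,25); WM=23

[0,5)=28 [5,10)=10 [10,15)=19 [15,20)=19 [20,25)=25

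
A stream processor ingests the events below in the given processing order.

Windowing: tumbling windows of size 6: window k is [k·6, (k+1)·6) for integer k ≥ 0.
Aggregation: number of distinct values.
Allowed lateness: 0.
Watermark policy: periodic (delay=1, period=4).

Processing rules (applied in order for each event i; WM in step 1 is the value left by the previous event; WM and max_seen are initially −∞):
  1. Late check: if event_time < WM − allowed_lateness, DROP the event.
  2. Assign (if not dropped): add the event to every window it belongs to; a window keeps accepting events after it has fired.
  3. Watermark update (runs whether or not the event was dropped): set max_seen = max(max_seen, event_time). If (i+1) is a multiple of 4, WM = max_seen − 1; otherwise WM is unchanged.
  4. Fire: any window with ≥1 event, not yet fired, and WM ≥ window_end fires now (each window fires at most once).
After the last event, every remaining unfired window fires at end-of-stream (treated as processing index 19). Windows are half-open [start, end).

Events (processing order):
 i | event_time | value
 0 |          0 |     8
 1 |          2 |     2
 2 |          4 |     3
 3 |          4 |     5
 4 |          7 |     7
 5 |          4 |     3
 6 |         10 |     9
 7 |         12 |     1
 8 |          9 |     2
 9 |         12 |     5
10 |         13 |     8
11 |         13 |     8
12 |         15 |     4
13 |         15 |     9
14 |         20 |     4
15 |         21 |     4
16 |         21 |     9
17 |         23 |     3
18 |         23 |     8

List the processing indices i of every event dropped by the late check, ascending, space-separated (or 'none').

i=0 t=0 v=8: → [0,6); WM=−∞
i=1 t=2 v=2: → [0,6); WM=−∞
i=2 t=4 v=3: → [0,6); WM=−∞
i=3 t=4 v=5: → [0,6); WM=3
i=4 t=7 v=7: → [6,12); WM=3
i=5 t=4 v=3: → [0,6); WM=3
i=6 t=10 v=9: → [6,12); WM=3
i=7 t=12 v=1: → [12,18); WM=11; [0,6) fires=4
i=8 t=9 v=2: DROP (t<11-0); WM=11
i=9 t=12 v=5: → [12,18); WM=11
i=10 t=13 v=8: → [12,18); WM=11
i=11 t=13 v=8: → [12,18); WM=12; [6,12) fires=2
i=12 t=15 v=4: → [12,18); WM=12
i=13 t=15 v=9: → [12,18); WM=12
i=14 t=20 v=4: → [18,24); WM=12
i=15 t=21 v=4: → [18,24); WM=20; [12,18) fires=5
i=16 t=21 v=9: → [18,24); WM=20
i=17 t=23 v=3: → [18,24); WM=20
i=18 t=23 v=8: → [18,24); WM=20

8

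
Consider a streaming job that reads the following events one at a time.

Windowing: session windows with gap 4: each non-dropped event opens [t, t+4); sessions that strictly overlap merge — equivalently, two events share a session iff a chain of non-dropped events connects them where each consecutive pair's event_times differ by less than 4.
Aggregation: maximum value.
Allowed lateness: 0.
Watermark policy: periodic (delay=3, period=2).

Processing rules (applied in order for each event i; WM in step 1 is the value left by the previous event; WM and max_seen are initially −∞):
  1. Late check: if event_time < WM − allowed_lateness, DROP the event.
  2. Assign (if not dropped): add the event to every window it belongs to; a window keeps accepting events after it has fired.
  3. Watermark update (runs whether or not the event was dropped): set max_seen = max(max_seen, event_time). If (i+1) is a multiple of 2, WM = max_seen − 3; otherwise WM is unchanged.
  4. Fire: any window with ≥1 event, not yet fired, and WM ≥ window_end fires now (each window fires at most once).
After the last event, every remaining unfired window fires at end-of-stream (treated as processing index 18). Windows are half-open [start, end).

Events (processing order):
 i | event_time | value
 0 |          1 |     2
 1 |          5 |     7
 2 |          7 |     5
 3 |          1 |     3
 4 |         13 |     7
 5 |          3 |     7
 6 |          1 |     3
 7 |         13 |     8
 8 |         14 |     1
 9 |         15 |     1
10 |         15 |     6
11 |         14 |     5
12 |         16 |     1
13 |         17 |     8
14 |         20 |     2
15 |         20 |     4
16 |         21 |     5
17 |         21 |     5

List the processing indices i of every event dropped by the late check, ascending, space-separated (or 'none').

i=0 t=1 v=2: → [1,5); WM=−∞
i=1 t=5 v=7: → [5,9); WM=2
i=2 t=7 v=5: → [5,11); WM=2
i=3 t=1 v=3: DROP (t<2-0); WM=4
i=4 t=13 v=7: → [13,17); WM=4
i=5 t=3 v=7: DROP (t<4-0); WM=10
i=6 t=1 v=3: DROP (t<10-0); WM=10
i=7 t=13 v=8: → [13,17); WM=10
i=8 t=14 v=1: → [13,18); WM=10
i=9 t=15 v=1: → [13,19); WM=12
i=10 t=15 v=6: → [13,19); WM=12
i=11 t=14 v=5: → [13,19); WM=12
i=12 t=16 v=1: → [13,20); WM=12
i=13 t=17 v=8: → [13,21); WM=14
i=14 t=20 v=2: → [13,24); WM=14
i=15 t=20 v=4: → [13,24); WM=17
i=16 t=21 v=5: → [13,25); WM=17
i=17 t=21 v=5: → [13,25); WM=18

3 5 6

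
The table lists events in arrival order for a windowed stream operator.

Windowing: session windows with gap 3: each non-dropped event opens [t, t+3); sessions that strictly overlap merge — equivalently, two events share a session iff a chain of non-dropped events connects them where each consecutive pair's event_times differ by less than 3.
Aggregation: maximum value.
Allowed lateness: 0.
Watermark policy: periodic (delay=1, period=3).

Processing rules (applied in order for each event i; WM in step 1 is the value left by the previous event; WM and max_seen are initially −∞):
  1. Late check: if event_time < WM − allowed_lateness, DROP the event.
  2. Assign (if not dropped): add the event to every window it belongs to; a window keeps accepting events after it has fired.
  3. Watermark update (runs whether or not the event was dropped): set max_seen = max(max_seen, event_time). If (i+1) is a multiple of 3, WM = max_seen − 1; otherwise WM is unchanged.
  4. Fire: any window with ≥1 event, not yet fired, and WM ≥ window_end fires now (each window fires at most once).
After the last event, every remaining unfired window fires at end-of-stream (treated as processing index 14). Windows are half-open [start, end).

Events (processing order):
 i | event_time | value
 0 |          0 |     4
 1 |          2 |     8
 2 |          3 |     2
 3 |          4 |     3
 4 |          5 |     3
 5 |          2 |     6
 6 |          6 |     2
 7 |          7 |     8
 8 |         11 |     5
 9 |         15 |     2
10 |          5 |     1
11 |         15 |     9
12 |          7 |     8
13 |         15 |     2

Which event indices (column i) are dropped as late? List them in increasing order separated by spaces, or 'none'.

i=0 t=0 v=4: → [0,3); WM=−∞
i=1 t=2 v=8: → [0,5); WM=−∞
i=2 t=3 v=2: → [0,6); WM=2
i=3 t=4 v=3: → [0,7); WM=2
i=4 t=5 v=3: → [0,8); WM=2
i=5 t=2 v=6: → [0,8); WM=4
i=6 t=6 v=2: → [0,9); WM=4
i=7 t=7 v=8: → [0,10); WM=4
i=8 t=11 v=5: → [11,14); WM=10
i=9 t=15 v=2: → [15,18); WM=10
i=10 t=5 v=1: DROP (t<10-0); WM=10
i=11 t=15 v=9: → [15,18); WM=14
i=12 t=7 v=8: DROP (t<14-0); WM=14
i=13 t=15 v=2: → [15,18); WM=14

10 12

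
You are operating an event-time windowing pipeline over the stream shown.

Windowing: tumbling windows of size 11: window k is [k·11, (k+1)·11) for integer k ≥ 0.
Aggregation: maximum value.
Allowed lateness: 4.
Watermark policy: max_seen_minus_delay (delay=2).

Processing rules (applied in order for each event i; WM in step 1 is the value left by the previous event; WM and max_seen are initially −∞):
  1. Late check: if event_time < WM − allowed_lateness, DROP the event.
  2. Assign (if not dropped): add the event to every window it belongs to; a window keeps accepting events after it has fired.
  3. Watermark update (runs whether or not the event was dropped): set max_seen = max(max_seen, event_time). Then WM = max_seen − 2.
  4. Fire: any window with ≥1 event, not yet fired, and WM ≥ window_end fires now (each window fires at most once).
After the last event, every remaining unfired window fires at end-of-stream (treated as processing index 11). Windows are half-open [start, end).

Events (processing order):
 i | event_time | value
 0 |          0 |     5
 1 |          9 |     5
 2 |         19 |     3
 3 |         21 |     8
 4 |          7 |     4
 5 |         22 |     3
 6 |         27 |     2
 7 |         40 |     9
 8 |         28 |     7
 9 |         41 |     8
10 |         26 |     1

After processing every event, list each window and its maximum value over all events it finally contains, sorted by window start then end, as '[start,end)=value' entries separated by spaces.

[0,11)=5 [11,22)=8 [22,33)=3 [33,44)=9

i=0 t=0 v=5: → [0,11); WM=-2
i=1 t=9 v=5: → [0,11); WM=7
i=2 t=19 v=3: → [11,22); WM=17; [0,11) fires=5
i=3 t=21 v=8: → [11,22); WM=19
i=4 t=7 v=4: DROP (t<19-4); WM=19
i=5 t=22 v=3: → [22,33); WM=20
i=6 t=27 v=2: → [22,33); WM=25; [11,22) fires=8
i=7 t=40 v=9: → [33,44); WM=38; [22,33) fires=3
i=8 t=28 v=7: DROP (t<38-4); WM=38
i=9 t=41 v=8: → [33,44); WM=39
i=10 t=26 v=1: DROP (t<39-4); WM=39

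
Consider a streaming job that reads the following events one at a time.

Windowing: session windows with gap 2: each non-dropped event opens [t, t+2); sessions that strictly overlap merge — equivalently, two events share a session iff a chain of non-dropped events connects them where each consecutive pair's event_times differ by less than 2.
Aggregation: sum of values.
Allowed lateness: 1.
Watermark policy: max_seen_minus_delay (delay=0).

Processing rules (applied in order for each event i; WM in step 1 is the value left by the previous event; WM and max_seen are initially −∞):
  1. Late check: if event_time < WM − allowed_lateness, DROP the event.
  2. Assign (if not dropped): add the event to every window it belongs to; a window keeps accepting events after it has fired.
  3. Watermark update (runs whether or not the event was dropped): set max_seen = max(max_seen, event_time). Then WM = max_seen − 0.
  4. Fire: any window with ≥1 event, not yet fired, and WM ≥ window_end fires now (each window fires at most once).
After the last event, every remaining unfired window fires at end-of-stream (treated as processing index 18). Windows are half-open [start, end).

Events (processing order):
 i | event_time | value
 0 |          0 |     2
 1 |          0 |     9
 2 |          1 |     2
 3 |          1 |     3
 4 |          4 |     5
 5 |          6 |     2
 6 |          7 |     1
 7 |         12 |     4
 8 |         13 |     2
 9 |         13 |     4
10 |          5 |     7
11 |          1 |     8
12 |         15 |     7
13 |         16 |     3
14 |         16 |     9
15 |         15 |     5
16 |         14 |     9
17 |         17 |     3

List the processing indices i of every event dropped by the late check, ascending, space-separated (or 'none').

i=0 t=0 v=2: → [0,2); WM=0
i=1 t=0 v=9: → [0,2); WM=0
i=2 t=1 v=2: → [0,3); WM=1
i=3 t=1 v=3: → [0,3); WM=1
i=4 t=4 v=5: → [4,6); WM=4
i=5 t=6 v=2: → [6,8); WM=6
i=6 t=7 v=1: → [6,9); WM=7
i=7 t=12 v=4: → [12,14); WM=12
i=8 t=13 v=2: → [12,15); WM=13
i=9 t=13 v=4: → [12,15); WM=13
i=10 t=5 v=7: DROP (t<13-1); WM=13
i=11 t=1 v=8: DROP (t<13-1); WM=13
i=12 t=15 v=7: → [15,17); WM=15
i=13 t=16 v=3: → [15,18); WM=16
i=14 t=16 v=9: → [15,18); WM=16
i=15 t=15 v=5: → [15,18); WM=16
i=16 t=14 v=9: DROP (t<16-1); WM=16
i=17 t=17 v=3: → [15,19); WM=17

10 11 16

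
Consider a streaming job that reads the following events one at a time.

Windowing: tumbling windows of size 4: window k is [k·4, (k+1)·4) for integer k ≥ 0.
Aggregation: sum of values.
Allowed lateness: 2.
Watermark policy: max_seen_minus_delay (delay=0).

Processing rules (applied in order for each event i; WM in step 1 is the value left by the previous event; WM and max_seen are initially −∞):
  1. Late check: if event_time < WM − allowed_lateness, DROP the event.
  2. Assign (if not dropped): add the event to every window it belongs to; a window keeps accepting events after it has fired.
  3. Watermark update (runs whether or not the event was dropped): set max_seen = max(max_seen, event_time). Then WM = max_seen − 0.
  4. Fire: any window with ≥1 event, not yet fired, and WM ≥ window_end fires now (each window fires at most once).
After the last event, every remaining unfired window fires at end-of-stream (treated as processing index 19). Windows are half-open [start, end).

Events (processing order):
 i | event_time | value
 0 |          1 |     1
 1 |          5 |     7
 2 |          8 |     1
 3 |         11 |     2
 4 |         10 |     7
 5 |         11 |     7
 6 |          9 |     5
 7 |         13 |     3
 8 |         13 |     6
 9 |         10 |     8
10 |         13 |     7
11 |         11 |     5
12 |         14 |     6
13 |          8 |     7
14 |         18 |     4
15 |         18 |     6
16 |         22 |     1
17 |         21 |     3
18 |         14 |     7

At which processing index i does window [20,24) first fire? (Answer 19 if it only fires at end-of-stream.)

19

i=0 t=1 v=1: → [0,4); WM=1
i=1 t=5 v=7: → [4,8); WM=5; [0,4) fires=1
i=2 t=8 v=1: → [8,12); WM=8; [4,8) fires=7
i=3 t=11 v=2: → [8,12); WM=11
i=4 t=10 v=7: → [8,12); WM=11
i=5 t=11 v=7: → [8,12); WM=11
i=6 t=9 v=5: → [8,12); WM=11
i=7 t=13 v=3: → [12,16); WM=13; [8,12) fires=22
i=8 t=13 v=6: → [12,16); WM=13
i=9 t=10 v=8: DROP (t<13-2); WM=13
i=10 t=13 v=7: → [12,16); WM=13
i=11 t=11 v=5: → [8,12); WM=13
i=12 t=14 v=6: → [12,16); WM=14
i=13 t=8 v=7: DROP (t<14-2); WM=14
i=14 t=18 v=4: → [16,20); WM=18; [12,16) fires=22
i=15 t=18 v=6: → [16,20); WM=18
i=16 t=22 v=1: → [20,24); WM=22; [16,20) fires=10
i=17 t=21 v=3: → [20,24); WM=22
i=18 t=14 v=7: DROP (t<22-2); WM=22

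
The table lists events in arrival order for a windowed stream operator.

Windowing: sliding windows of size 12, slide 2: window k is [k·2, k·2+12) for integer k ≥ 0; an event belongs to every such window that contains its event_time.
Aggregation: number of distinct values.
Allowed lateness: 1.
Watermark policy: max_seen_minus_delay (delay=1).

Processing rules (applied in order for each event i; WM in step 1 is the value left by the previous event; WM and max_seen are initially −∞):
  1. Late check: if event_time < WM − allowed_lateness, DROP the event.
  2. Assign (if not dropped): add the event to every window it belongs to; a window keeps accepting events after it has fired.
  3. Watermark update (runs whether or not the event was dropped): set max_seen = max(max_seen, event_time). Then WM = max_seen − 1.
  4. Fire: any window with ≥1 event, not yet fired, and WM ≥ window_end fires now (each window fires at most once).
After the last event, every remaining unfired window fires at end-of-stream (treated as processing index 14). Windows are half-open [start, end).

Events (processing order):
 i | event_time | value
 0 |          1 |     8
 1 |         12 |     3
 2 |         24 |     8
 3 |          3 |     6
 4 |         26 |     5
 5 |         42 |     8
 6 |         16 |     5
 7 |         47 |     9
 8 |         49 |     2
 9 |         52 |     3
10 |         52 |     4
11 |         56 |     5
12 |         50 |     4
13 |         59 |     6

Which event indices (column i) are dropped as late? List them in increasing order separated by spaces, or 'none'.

i=0 t=1 v=8: → [0,12); WM=0
i=1 t=12 v=3: → [12,24),[10,22),[8,20),[6,18),[4,16),[2,14); WM=11
i=2 t=24 v=8: → [24,36),[22,34),[20,32),[18,30),[16,28),[14,26); WM=23; [0,12) fires=1 [2,14) fires=1 [4,16) fires=1 [6,18) fires=1 [8,20) fires=1 [10,22) fires=1
i=3 t=3 v=6: DROP (t<23-1); WM=23
i=4 t=26 v=5: → [26,38),[24,36),[22,34),[20,32),[18,30),[16,28); WM=25; [12,24) fires=1
i=5 t=42 v=8: → [42,54),[40,52),[38,50),[36,48),[34,46),[32,44); WM=41; [14,26) fires=1 [16,28) fires=2 [18,30) fires=2 [20,32) fires=2 [22,34) fires=2 [24,36) fires=2 [26,38) fires=1
i=6 t=16 v=5: DROP (t<41-1); WM=41
i=7 t=47 v=9: → [46,58),[44,56),[42,54),[40,52),[38,50),[36,48); WM=46; [32,44) fires=1 [34,46) fires=1
i=8 t=49 v=2: → [48,60),[46,58),[44,56),[42,54),[40,52),[38,50); WM=48; [36,48) fires=2
i=9 t=52 v=3: → [52,64),[50,62),[48,60),[46,58),[44,56),[42,54); WM=51; [38,50) fires=3
i=10 t=52 v=4: → [52,64),[50,62),[48,60),[46,58),[44,56),[42,54); WM=51
i=11 t=56 v=5: → [56,68),[54,66),[52,64),[50,62),[48,60),[46,58); WM=55; [40,52) fires=3 [42,54) fires=5
i=12 t=50 v=4: DROP (t<55-1); WM=55
i=13 t=59 v=6: → [58,70),[56,68),[54,66),[52,64),[50,62),[48,60); WM=58; [44,56) fires=4 [46,58) fires=5

3 6 12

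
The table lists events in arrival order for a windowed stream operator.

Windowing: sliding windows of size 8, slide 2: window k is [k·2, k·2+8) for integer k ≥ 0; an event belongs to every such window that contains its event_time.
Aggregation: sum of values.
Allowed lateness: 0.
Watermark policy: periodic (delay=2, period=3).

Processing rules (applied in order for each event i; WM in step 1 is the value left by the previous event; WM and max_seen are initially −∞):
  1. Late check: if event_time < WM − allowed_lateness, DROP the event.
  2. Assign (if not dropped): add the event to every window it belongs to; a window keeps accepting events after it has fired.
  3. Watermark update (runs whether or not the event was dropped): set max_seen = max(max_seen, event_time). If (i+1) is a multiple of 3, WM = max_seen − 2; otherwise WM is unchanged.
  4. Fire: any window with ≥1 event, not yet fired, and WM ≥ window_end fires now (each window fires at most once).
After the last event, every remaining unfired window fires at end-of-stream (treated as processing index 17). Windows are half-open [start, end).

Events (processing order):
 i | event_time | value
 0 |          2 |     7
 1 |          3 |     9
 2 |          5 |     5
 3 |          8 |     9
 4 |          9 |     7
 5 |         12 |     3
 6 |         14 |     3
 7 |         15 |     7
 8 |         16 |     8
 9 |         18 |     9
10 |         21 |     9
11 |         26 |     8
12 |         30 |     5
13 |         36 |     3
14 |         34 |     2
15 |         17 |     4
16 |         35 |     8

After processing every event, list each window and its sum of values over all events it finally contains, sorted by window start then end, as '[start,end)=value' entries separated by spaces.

[0,8)=21 [2,10)=37 [4,12)=21 [6,14)=19 [8,16)=29 [10,18)=21 [12,20)=30 [14,22)=36 [16,24)=26 [18,26)=18 [20,28)=17 [22,30)=8 [24,32)=13 [26,34)=13 [28,36)=15 [30,38)=18 [32,40)=13 [34,42)=13 [36,44)=3

i=0 t=2 v=7: → [2,10),[0,8); WM=−∞
i=1 t=3 v=9: → [2,10),[0,8); WM=−∞
i=2 t=5 v=5: → [4,12),[2,10),[0,8); WM=3
i=3 t=8 v=9: → [8,16),[6,14),[4,12),[2,10); WM=3
i=4 t=9 v=7: → [8,16),[6,14),[4,12),[2,10); WM=3
i=5 t=12 v=3: → [12,20),[10,18),[8,16),[6,14); WM=10; [0,8) fires=21 [2,10) fires=37
i=6 t=14 v=3: → [14,22),[12,20),[10,18),[8,16); WM=10
i=7 t=15 v=7: → [14,22),[12,20),[10,18),[8,16); WM=10
i=8 t=16 v=8: → [16,24),[14,22),[12,20),[10,18); WM=14; [4,12) fires=21 [6,14) fires=19
i=9 t=18 v=9: → [18,26),[16,24),[14,22),[12,20); WM=14
i=10 t=21 v=9: → [20,28),[18,26),[16,24),[14,22); WM=14
i=11 t=26 v=8: → [26,34),[24,32),[22,30),[20,28); WM=24; [8,16) fires=29 [10,18) fires=21 [12,20) fires=30 [14,22) fires=36 [16,24) fires=26
i=12 t=30 v=5: → [30,38),[28,36),[26,34),[24,32); WM=24
i=13 t=36 v=3: → [36,44),[34,42),[32,40),[30,38); WM=24
i=14 t=34 v=2: → [34,42),[32,40),[30,38),[28,36); WM=34; [18,26) fires=18 [20,28) fires=17 [22,30) fires=8 [24,32) fires=13 [26,34) fires=13
i=15 t=17 v=4: DROP (t<34-0); WM=34
i=16 t=35 v=8: → [34,42),[32,40),[30,38),[28,36); WM=34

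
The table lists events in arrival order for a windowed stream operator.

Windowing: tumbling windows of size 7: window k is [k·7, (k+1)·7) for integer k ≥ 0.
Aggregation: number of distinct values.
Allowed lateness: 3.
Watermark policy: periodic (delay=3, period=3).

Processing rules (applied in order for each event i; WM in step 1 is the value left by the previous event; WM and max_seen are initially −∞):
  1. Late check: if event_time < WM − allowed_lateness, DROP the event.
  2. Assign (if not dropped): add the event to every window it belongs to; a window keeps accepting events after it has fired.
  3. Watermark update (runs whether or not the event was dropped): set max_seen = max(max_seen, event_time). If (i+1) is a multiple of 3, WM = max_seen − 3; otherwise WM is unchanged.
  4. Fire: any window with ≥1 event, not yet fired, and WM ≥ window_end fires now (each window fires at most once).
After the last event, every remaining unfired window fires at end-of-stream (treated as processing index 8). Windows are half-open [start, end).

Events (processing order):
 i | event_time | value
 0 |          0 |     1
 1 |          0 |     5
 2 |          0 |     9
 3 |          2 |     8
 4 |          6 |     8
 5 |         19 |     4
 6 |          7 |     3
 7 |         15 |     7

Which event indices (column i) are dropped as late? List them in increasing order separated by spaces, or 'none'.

6

i=0 t=0 v=1: → [0,7); WM=−∞
i=1 t=0 v=5: → [0,7); WM=−∞
i=2 t=0 v=9: → [0,7); WM=-3
i=3 t=2 v=8: → [0,7); WM=-3
i=4 t=6 v=8: → [0,7); WM=-3
i=5 t=19 v=4: → [14,21); WM=16; [0,7) fires=4
i=6 t=7 v=3: DROP (t<16-3); WM=16
i=7 t=15 v=7: → [14,21); WM=16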